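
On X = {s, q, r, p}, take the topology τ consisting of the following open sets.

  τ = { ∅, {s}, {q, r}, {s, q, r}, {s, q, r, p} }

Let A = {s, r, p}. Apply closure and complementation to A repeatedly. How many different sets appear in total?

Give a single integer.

X∖A={q}, int(X∖A)=∅, hence cl(A)={s, q, r, p}
Orbit (k=closure, c=complement):
  1. A     = {s, r, p}
  2. kA    = {s, q, r, p}
  3. cA    = {q}
  4. ckA   = ∅
  5. kcA   = {q, r, p}
  6. ckcA  = {s}
  7. kckcA = {s, p}
  8. ckckcA = {q, r}
(closed under both — stop)

8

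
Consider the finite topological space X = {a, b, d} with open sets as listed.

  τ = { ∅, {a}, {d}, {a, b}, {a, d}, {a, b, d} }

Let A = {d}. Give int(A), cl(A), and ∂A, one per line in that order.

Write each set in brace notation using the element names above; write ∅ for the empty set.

U open, U⊆A: ∅, {d}. int(A) = ⋃ = {d}
X∖A={a, b}, int(X∖A)={a, b}, hence cl(A)={d}
∂A: remove int from cl → ∅

int(A) = {d}
cl(A)  = {d}
∂A     = ∅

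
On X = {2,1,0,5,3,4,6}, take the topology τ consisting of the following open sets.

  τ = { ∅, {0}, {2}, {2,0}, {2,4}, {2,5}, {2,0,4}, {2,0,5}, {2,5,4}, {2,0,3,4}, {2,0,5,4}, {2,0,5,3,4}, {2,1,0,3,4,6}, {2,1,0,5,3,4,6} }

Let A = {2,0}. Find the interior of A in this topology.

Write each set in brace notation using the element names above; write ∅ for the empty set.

opens ⊆ A: ∅, {0}, {2}, {2,0}; union → int = {2,0}

{2,0}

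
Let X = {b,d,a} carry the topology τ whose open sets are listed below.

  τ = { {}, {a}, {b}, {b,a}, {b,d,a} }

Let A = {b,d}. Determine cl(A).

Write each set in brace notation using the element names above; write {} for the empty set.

{b,d}

X∖A={a}, int(X∖A)={a}, hence cl(A)={b,d}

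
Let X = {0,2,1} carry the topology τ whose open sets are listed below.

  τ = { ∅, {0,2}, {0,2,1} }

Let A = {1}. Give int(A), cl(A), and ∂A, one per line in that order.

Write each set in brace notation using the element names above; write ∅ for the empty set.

int(A) = ∅
cl(A)  = {1}
∂A     = {1}

open subsets of A: ∅; so int(A) = ∅
closure: X∖int(X∖A) = X∖{0,2} = {1}
∂A = {1} minus ∅ = {1}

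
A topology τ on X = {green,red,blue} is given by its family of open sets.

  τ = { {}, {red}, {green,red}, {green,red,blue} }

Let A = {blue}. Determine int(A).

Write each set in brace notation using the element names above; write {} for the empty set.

{}

open subsets of A: {}; so int(A) = {}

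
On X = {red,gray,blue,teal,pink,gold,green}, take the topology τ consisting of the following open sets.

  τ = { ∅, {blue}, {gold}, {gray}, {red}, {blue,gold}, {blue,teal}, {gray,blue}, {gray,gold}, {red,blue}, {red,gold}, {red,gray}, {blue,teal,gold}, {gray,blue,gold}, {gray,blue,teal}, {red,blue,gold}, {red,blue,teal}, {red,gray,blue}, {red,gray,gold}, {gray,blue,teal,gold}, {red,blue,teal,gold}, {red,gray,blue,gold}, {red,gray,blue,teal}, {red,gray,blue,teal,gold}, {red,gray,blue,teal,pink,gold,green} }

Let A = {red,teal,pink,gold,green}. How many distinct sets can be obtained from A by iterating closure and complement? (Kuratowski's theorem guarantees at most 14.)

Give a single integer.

6

cl via duality: int({gray,blue}) = {gray,blue}, so X∖{gray,blue} = {red,teal,pink,gold,green}
Write k for closure, c for complement:
  1. A     = {red,teal,pink,gold,green}
  2. cA    = {gray,blue}
  3. kcA   = {gray,blue,teal,pink,green}
  4. ckcA  = {red,gold}
  5. kckcA = {red,pink,gold,green}
  6. ckckcA = {gray,blue,teal}
applying k or c yields no new set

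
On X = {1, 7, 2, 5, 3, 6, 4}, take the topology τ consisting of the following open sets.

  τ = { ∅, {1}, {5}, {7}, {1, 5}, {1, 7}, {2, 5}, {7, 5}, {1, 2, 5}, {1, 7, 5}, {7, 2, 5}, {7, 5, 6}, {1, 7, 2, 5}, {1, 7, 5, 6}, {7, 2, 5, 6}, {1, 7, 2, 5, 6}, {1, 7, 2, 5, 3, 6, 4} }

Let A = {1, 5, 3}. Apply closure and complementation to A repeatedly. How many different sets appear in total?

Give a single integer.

closure: X∖int(X∖A) = X∖{7} = {1, 2, 5, 3, 6, 4}
Let k=closure and c=complement:
  1. A     = {1, 5, 3}
  2. kA    = {1, 2, 5, 3, 6, 4}
  3. cA    = {7, 2, 6, 4}
  4. ckA   = {7}
  5. kcA   = {7, 2, 3, 6, 4}
  6. kckA  = {7, 3, 6, 4}
  7. ckcA  = {1, 5}
  8. ckckA = {1, 2, 5}
— saturated at 8

8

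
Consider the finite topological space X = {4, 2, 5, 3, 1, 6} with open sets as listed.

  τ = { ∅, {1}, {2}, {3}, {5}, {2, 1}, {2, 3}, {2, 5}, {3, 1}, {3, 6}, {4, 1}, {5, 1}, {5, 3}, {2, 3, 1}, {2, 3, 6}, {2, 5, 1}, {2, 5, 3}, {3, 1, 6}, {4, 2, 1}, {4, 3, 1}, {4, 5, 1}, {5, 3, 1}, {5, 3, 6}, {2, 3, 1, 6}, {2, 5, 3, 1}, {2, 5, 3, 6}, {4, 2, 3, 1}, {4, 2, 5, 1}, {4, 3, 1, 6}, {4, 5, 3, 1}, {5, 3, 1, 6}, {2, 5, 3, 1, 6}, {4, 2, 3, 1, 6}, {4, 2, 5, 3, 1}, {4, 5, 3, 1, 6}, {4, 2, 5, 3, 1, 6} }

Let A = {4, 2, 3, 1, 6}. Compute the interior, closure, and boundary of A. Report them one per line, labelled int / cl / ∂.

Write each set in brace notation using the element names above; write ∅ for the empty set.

int(A) = {4, 2, 3, 1, 6}
cl(A)  = {4, 2, 3, 1, 6}
∂A     = ∅

open subsets of A: ∅, {2}, {1}, {3}, {2, 3}, {3, 6}, {4, 1}, {3, 1}, {2, 1}, {3, 1, 6}, {4, 2, 1}, {2, 3, 6}, {4, 3, 1}, {2, 3, 1}, {4, 2, 3, 1}, {4, 3, 1, 6}, {2, 3, 1, 6}, {4, 2, 3, 1, 6}; so int(A) = {4, 2, 3, 1, 6}
closure: X∖int(X∖A) = X∖{5} = {4, 2, 3, 1, 6}
∂A = {4, 2, 3, 1, 6} minus {4, 2, 3, 1, 6} = ∅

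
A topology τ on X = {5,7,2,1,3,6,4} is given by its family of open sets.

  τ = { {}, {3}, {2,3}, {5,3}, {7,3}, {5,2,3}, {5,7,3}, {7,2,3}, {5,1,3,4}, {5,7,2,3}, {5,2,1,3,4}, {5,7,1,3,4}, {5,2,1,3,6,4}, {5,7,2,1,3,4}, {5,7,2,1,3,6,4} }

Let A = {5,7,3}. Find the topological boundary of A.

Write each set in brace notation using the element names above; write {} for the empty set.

{2,1,6,4}

U open, U⊆A: {}, {3}, {5,3}, {7,3}, {5,7,3}. int(A) = ⋃ = {5,7,3}
X∖A={2,1,6,4}, int(X∖A)={}, hence cl(A)={5,7,2,1,3,6,4}
∂A: remove int from cl → {2,1,6,4}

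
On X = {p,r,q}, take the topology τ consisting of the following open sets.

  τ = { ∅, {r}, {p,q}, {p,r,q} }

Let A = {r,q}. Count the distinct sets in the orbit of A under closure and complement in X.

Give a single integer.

6

complement {p}; its interior ∅; cl(A) = X∖∅ = {p,r,q}
With k = closure, c = complement:
  1. A     = {r,q}
  2. kA    = {p,r,q}
  3. cA    = {p}
  4. ckA   = ∅
  5. kcA   = {p,q}
  6. ckcA  = {r}
k, c of each give nothing new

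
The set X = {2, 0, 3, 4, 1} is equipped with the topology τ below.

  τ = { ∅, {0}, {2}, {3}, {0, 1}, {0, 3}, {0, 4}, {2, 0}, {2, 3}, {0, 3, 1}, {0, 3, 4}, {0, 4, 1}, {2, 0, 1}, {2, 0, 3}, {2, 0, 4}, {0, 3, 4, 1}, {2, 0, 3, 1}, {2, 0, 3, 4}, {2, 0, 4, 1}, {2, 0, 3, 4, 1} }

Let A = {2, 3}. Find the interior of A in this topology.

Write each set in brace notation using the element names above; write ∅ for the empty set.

{2, 3}

interior: largest open inside A is {2, 3} (from ∅, {2}, {3}, {2, 3})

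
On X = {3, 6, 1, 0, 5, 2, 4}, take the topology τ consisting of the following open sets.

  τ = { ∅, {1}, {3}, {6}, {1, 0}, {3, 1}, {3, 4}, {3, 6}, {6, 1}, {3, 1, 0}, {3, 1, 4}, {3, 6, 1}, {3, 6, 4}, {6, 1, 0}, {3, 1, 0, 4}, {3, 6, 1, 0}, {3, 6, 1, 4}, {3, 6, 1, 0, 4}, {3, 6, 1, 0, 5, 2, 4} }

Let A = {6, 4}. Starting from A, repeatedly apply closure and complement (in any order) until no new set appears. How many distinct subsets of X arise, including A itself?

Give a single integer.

8

closure: X∖int(X∖A) = X∖{3, 1, 0} = {6, 5, 2, 4}
Let k=closure and c=complement:
  1. A     = {6, 4}
  2. kA    = {6, 5, 2, 4}
  3. cA    = {3, 1, 0, 5, 2}
  4. ckA   = {3, 1, 0}
  5. kcA   = {3, 1, 0, 5, 2, 4}
  6. ckcA  = {6}
  7. kckcA = {6, 5, 2}
  8. ckckcA = {3, 1, 0, 4}
— saturated at 8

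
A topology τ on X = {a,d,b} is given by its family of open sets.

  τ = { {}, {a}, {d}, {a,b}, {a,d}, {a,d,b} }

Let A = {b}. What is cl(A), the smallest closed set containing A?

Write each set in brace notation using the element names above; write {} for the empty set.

{b}

complement {a,d}; its interior {a,d}; cl(A) = X∖{a,d} = {b}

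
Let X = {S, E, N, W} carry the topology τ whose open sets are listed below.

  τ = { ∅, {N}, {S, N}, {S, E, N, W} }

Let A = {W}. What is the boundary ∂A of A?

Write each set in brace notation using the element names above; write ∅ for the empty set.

{E, W}

interior: largest open inside A is ∅ (from ∅)
cl via duality: int({S, E, N}) = {S, N}, so X∖{S, N} = {E, W}
cl∖int = {E, W}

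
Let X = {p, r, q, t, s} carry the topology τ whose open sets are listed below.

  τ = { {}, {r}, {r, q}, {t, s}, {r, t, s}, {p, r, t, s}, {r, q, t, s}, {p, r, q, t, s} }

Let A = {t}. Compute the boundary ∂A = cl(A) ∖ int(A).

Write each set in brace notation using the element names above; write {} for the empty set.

U open, U⊆A: {}. int(A) = ⋃ = {}
X∖A={p, r, q, s}, int(X∖A)={r, q}, hence cl(A)={p, t, s}
∂A: remove int from cl → {p, t, s}

{p, t, s}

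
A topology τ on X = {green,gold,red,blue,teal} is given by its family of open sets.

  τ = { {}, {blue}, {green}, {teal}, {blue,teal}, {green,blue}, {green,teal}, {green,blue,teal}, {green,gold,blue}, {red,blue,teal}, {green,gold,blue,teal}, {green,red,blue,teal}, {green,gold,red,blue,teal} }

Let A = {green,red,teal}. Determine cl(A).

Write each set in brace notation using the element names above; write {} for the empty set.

{green,gold,red,teal}

closure: X∖int(X∖A) = X∖{blue} = {green,gold,red,teal}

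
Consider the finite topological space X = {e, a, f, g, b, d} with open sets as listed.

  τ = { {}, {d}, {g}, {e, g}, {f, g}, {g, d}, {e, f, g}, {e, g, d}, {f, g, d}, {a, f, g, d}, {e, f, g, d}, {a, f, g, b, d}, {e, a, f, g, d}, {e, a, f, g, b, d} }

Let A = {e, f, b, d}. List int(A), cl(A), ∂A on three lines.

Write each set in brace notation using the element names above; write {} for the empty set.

opens ⊆ A: {}, {d}; union → int = {d}
complement {a, g}; its interior {g}; cl(A) = X∖{g} = {e, a, f, b, d}
boundary = {e, a, f, b, d} ∖ {d} = {e, a, f, b}

int(A) = {d}
cl(A)  = {e, a, f, b, d}
∂A     = {e, a, f, b}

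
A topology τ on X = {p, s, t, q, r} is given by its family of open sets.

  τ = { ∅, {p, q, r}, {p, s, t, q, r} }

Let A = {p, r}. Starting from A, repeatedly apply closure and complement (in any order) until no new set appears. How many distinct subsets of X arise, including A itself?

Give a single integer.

4

X∖A={s, t, q}, int(X∖A)=∅, hence cl(A)={p, s, t, q, r}
Orbit (k=closure, c=complement):
  1. A     = {p, r}
  2. kA    = {p, s, t, q, r}
  3. cA    = {s, t, q}
  4. ckA   = ∅
(closed under both — stop)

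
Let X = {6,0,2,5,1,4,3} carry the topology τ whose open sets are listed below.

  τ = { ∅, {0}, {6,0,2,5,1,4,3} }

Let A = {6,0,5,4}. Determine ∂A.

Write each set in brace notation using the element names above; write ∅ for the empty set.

U open, U⊆A: ∅, {0}. int(A) = ⋃ = {0}
X∖A={2,1,3}, int(X∖A)=∅, hence cl(A)={6,0,2,5,1,4,3}
∂A: remove int from cl → {6,2,5,1,4,3}

{6,2,5,1,4,3}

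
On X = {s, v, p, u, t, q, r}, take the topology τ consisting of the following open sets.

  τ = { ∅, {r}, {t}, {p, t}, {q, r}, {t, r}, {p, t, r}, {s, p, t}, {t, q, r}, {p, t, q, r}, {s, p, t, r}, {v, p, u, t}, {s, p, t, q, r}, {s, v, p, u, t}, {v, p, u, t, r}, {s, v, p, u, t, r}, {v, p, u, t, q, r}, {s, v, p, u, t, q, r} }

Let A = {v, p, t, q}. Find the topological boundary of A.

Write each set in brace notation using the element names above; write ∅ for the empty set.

open subsets of A: ∅, {t}, {p, t}; so int(A) = {p, t}
closure: X∖int(X∖A) = X∖{r} = {s, v, p, u, t, q}
∂A = {s, v, p, u, t, q} minus {p, t} = {s, v, u, q}

{s, v, u, q}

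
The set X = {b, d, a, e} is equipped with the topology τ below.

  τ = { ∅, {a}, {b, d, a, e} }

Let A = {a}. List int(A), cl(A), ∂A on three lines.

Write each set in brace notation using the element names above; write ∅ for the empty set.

interior: largest open inside A is {a} (from ∅, {a})
cl via duality: int({b, d, e}) = ∅, so X∖∅ = {b, d, a, e}
cl∖int = {b, d, e}

int(A) = {a}
cl(A)  = {b, d, a, e}
∂A     = {b, d, e}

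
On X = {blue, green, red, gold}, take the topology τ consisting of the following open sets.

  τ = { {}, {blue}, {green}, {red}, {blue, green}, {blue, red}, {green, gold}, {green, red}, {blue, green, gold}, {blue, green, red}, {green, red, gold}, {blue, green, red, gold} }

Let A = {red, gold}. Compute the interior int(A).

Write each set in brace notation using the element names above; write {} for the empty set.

{red}

open subsets of A: {}, {red}; so int(A) = {red}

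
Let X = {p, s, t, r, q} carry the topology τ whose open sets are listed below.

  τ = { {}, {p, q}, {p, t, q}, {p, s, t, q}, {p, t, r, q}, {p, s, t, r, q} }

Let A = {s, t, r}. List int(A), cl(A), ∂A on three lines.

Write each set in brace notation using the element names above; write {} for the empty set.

opens ⊆ A: {}; union → int = {}
complement {p, q}; its interior {p, q}; cl(A) = X∖{p, q} = {s, t, r}
boundary = {s, t, r} ∖ {} = {s, t, r}

int(A) = {}
cl(A)  = {s, t, r}
∂A     = {s, t, r}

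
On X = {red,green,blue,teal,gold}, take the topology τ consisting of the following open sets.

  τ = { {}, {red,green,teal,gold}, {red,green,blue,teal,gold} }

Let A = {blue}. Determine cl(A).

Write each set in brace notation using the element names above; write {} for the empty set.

closure: X∖int(X∖A) = X∖{red,green,teal,gold} = {blue}

{blue}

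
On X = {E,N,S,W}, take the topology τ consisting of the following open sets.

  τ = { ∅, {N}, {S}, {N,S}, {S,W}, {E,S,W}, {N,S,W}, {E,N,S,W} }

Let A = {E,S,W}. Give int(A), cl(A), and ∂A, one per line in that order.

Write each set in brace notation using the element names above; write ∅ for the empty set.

int(A) = {E,S,W}
cl(A)  = {E,S,W}
∂A     = ∅

open subsets of A: ∅, {S}, {S,W}, {E,S,W}; so int(A) = {E,S,W}
closure: X∖int(X∖A) = X∖{N} = {E,S,W}
∂A = {E,S,W} minus {E,S,W} = ∅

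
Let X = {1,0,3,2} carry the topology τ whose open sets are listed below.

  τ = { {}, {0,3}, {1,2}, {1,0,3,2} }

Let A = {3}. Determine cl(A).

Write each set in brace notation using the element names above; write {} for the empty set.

complement {1,0,2}; its interior {1,2}; cl(A) = X∖{1,2} = {0,3}

{0,3}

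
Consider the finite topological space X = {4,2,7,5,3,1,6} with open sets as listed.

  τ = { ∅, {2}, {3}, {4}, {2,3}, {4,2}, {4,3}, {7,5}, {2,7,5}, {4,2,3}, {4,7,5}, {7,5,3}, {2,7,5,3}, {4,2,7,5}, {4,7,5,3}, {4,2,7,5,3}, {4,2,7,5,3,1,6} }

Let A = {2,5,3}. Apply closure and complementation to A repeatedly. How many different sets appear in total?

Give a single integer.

cl via duality: int({4,7,1,6}) = {4}, so X∖{4} = {2,7,5,3,1,6}
Write k for closure, c for complement:
  1. A     = {2,5,3}
  2. kA    = {2,7,5,3,1,6}
  3. cA    = {4,7,1,6}
  4. ckA   = {4}
  5. kcA   = {4,7,5,1,6}
  6. kckA  = {4,1,6}
  7. ckcA  = {2,3}
  8. ckckA = {2,7,5,3}
  9. kckcA = {2,3,1,6}
  10. ckckcA = {4,7,5}
applying k or c yields no new set

10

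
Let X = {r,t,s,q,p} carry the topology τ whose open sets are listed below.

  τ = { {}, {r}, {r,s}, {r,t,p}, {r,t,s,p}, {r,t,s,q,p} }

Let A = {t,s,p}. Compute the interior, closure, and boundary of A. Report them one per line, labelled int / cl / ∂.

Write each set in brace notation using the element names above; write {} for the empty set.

interior: largest open inside A is {} (from {})
cl via duality: int({r,q}) = {r}, so X∖{r} = {t,s,q,p}
cl∖int = {t,s,q,p}

int(A) = {}
cl(A)  = {t,s,q,p}
∂A     = {t,s,q,p}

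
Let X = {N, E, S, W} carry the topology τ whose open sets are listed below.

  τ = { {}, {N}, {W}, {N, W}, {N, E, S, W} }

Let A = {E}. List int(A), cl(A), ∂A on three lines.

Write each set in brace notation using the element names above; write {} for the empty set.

int(A) = {}
cl(A)  = {E, S}
∂A     = {E, S}

U open, U⊆A: {}. int(A) = ⋃ = {}
X∖A={N, S, W}, int(X∖A)={N, W}, hence cl(A)={E, S}
∂A: remove int from cl → {E, S}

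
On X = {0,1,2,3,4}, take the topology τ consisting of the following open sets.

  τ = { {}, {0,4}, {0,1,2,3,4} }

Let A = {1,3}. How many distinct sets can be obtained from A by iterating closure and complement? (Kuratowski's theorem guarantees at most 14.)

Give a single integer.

cl via duality: int({0,2,4}) = {0,4}, so X∖{0,4} = {1,2,3}
Write k for closure, c for complement:
  1. A     = {1,3}
  2. kA    = {1,2,3}
  3. cA    = {0,2,4}
  4. ckA   = {0,4}
  5. kcA   = {0,1,2,3,4}
  6. ckcA  = {}
applying k or c yields no new set

6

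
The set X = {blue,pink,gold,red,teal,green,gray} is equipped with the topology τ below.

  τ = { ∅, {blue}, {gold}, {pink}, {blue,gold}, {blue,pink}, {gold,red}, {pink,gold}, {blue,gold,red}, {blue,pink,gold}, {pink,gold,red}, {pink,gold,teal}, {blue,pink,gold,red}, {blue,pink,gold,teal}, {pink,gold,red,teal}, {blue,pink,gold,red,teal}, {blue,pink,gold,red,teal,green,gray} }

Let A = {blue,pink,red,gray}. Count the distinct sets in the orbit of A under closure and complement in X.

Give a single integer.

8

closure: X∖int(X∖A) = X∖{gold} = {blue,pink,red,teal,green,gray}
Let k=closure and c=complement:
  1. A     = {blue,pink,red,gray}
  2. kA    = {blue,pink,red,teal,green,gray}
  3. cA    = {gold,teal,green}
  4. ckA   = {gold}
  5. kcA   = {gold,red,teal,green,gray}
  6. ckcA  = {blue,pink}
  7. kckcA = {blue,pink,teal,green,gray}
  8. ckckcA = {gold,red}
— saturated at 8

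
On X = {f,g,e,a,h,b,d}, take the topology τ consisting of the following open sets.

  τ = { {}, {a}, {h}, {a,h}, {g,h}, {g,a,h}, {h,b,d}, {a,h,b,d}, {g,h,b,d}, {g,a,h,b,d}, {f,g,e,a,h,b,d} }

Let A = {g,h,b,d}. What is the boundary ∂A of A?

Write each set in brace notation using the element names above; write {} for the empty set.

opens ⊆ A: {}, {h}, {g,h}, {h,b,d}, {g,h,b,d}; union → int = {g,h,b,d}
complement {f,e,a}; its interior {a}; cl(A) = X∖{a} = {f,g,e,h,b,d}
boundary = {f,g,e,h,b,d} ∖ {g,h,b,d} = {f,e}

{f,e}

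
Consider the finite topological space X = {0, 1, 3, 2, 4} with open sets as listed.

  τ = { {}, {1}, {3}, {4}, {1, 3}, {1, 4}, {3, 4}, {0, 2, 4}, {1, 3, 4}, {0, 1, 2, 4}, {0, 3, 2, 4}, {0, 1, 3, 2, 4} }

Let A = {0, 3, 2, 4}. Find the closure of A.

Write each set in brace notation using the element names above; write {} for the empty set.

complement {1}; its interior {1}; cl(A) = X∖{1} = {0, 3, 2, 4}

{0, 3, 2, 4}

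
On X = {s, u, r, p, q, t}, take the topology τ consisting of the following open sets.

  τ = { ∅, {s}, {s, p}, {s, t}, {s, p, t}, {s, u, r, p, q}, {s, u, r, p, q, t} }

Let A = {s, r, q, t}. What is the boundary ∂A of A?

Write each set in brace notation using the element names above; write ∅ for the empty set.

opens ⊆ A: ∅, {s}, {s, t}; union → int = {s, t}
complement {u, p}; its interior ∅; cl(A) = X∖∅ = {s, u, r, p, q, t}
boundary = {s, u, r, p, q, t} ∖ {s, t} = {u, r, p, q}

{u, r, p, q}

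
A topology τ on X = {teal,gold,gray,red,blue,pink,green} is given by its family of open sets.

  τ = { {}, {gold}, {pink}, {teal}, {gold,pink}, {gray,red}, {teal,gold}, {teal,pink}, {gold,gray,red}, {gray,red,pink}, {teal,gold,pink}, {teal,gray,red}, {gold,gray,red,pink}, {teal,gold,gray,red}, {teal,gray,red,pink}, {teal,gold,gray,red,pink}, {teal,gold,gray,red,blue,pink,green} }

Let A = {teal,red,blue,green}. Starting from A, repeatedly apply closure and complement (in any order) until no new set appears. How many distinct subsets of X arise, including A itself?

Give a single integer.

10

complement {gold,gray,pink}; its interior {gold,pink}; cl(A) = X∖{gold,pink} = {teal,gray,red,blue,green}
With k = closure, c = complement:
  1. A     = {teal,red,blue,green}
  2. kA    = {teal,gray,red,blue,green}
  3. cA    = {gold,gray,pink}
  4. ckA   = {gold,pink}
  5. kcA   = {gold,gray,red,blue,pink,green}
  6. kckA  = {gold,blue,pink,green}
  7. ckcA  = {teal}
  8. ckckA = {teal,gray,red}
  9. kckcA = {teal,blue,green}
  10. ckckcA = {gold,gray,red,pink}
k, c of each give nothing new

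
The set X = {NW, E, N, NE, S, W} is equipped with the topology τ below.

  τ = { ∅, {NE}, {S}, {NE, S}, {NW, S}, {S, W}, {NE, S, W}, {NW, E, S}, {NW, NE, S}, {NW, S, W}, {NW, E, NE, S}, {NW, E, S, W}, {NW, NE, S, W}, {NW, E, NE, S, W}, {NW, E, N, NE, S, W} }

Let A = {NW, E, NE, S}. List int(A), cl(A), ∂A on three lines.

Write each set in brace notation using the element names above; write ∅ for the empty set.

int(A) = {NW, E, NE, S}
cl(A)  = {NW, E, N, NE, S, W}
∂A     = {N, W}

open subsets of A: ∅, {S}, {NE}, {NW, S}, {NE, S}, {NW, NE, S}, {NW, E, S}, {NW, E, NE, S}; so int(A) = {NW, E, NE, S}
closure: X∖int(X∖A) = X∖∅ = {NW, E, N, NE, S, W}
∂A = {NW, E, N, NE, S, W} minus {NW, E, NE, S} = {N, W}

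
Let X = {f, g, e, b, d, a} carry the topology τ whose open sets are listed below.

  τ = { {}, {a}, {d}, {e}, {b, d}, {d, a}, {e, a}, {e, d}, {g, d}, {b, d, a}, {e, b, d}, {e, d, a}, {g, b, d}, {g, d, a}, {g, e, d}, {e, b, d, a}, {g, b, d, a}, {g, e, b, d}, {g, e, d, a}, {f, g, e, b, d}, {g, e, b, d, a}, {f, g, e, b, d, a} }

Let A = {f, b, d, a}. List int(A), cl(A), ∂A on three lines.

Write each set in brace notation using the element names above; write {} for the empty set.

int(A) = {b, d, a}
cl(A)  = {f, g, b, d, a}
∂A     = {f, g}

U open, U⊆A: {}, {a}, {d}, {b, d}, {d, a}, {b, d, a}. int(A) = ⋃ = {b, d, a}
X∖A={g, e}, int(X∖A)={e}, hence cl(A)={f, g, b, d, a}
∂A: remove int from cl → {f, g}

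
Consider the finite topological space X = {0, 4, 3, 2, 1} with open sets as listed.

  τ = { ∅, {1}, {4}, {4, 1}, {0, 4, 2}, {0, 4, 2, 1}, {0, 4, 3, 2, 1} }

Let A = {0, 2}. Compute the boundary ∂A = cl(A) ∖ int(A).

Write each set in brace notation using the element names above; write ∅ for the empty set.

{0, 3, 2}

opens ⊆ A: ∅; union → int = ∅
complement {4, 3, 1}; its interior {4, 1}; cl(A) = X∖{4, 1} = {0, 3, 2}
boundary = {0, 3, 2} ∖ ∅ = {0, 3, 2}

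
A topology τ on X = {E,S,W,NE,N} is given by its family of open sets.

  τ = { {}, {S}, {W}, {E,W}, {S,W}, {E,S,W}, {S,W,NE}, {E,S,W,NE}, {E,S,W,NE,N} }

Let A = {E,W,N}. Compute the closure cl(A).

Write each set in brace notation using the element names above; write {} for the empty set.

X∖A={S,NE}, int(X∖A)={S}, hence cl(A)={E,W,NE,N}

{E,W,NE,N}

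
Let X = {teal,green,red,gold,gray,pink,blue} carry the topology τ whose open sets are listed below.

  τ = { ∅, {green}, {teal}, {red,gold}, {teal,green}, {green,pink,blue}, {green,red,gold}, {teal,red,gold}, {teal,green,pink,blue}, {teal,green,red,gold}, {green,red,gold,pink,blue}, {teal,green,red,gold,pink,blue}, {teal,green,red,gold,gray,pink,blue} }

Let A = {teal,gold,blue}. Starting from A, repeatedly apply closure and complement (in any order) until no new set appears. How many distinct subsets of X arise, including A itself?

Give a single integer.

12

complement {green,red,gray,pink}; its interior {green}; cl(A) = X∖{green} = {teal,red,gold,gray,pink,blue}
With k = closure, c = complement:
  1. A     = {teal,gold,blue}
  2. kA    = {teal,red,gold,gray,pink,blue}
  3. cA    = {green,red,gray,pink}
  4. ckA   = {green}
  5. kcA   = {green,red,gold,gray,pink,blue}
  6. kckA  = {green,gray,pink,blue}
  7. ckcA  = {teal}
  8. ckckA = {teal,red,gold}
  9. kckcA = {teal,gray}
  10. kckckA = {teal,red,gold,gray}
  11. ckckcA = {green,red,gold,pink,blue}
  12. ckckckA = {green,pink,blue}
k, c of each give nothing new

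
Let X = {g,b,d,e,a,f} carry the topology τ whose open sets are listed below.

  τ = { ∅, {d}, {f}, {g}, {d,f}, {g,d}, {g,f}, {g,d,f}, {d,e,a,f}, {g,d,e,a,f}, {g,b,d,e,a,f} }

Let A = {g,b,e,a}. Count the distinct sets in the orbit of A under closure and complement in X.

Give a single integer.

X∖A={d,f}, int(X∖A)={d,f}, hence cl(A)={g,b,e,a}
Orbit (k=closure, c=complement):
  1. A     = {g,b,e,a}
  2. cA    = {d,f}
  3. kcA   = {b,d,e,a,f}
  4. ckcA  = {g}
  5. kckcA = {g,b}
  6. ckckcA = {d,e,a,f}
(closed under both — stop)

6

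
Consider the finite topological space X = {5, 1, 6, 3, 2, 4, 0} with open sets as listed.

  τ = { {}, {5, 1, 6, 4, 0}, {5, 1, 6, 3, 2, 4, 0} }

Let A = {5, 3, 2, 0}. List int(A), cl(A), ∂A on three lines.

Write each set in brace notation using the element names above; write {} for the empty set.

int(A) = {}
cl(A)  = {5, 1, 6, 3, 2, 4, 0}
∂A     = {5, 1, 6, 3, 2, 4, 0}

open subsets of A: {}; so int(A) = {}
closure: X∖int(X∖A) = X∖{} = {5, 1, 6, 3, 2, 4, 0}
∂A = {5, 1, 6, 3, 2, 4, 0} minus {} = {5, 1, 6, 3, 2, 4, 0}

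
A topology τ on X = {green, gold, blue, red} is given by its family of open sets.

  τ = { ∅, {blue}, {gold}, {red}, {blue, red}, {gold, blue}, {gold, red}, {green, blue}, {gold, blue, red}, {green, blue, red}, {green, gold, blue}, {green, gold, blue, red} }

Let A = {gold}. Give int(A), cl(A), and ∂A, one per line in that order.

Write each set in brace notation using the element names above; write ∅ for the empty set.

int(A) = {gold}
cl(A)  = {gold}
∂A     = ∅

interior: largest open inside A is {gold} (from ∅, {gold})
cl via duality: int({green, blue, red}) = {green, blue, red}, so X∖{green, blue, red} = {gold}
cl∖int = ∅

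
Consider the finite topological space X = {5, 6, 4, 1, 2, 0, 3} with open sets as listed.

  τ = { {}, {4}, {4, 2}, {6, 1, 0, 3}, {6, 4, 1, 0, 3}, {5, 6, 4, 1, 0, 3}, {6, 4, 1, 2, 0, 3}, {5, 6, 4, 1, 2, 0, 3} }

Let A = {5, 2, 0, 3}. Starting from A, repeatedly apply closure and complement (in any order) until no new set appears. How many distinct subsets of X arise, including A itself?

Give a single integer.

complement {6, 4, 1}; its interior {4}; cl(A) = X∖{4} = {5, 6, 1, 2, 0, 3}
With k = closure, c = complement:
  1. A     = {5, 2, 0, 3}
  2. kA    = {5, 6, 1, 2, 0, 3}
  3. cA    = {6, 4, 1}
  4. ckA   = {4}
  5. kcA   = {5, 6, 4, 1, 2, 0, 3}
  6. kckA  = {5, 4, 2}
  7. ckcA  = {}
  8. ckckA = {6, 1, 0, 3}
  9. kckckA = {5, 6, 1, 0, 3}
  10. ckckckA = {4, 2}
k, c of each give nothing new

10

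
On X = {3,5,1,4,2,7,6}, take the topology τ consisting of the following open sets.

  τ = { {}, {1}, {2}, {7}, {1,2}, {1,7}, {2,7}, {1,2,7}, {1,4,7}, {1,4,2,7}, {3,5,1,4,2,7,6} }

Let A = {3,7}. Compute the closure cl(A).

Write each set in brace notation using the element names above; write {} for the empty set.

{3,5,4,7,6}

closure: X∖int(X∖A) = X∖{1,2} = {3,5,4,7,6}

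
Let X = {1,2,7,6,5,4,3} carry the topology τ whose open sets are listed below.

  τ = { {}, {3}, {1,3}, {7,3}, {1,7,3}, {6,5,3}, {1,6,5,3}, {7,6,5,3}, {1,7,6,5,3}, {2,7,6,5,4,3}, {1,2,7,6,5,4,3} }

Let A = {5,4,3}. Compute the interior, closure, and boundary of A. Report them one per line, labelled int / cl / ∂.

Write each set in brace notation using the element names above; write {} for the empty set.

interior: largest open inside A is {3} (from {}, {3})
cl via duality: int({1,2,7,6}) = {}, so X∖{} = {1,2,7,6,5,4,3}
cl∖int = {1,2,7,6,5,4}

int(A) = {3}
cl(A)  = {1,2,7,6,5,4,3}
∂A     = {1,2,7,6,5,4}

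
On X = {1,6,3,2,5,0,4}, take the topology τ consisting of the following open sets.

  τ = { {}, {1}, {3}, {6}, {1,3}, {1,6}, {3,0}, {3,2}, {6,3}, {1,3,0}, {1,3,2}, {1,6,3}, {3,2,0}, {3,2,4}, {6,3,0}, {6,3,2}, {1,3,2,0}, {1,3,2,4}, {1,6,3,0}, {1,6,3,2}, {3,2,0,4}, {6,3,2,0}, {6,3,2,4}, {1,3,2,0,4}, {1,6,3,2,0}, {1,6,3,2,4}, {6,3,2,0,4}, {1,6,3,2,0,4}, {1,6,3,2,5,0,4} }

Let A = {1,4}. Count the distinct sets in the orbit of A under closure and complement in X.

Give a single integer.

complement {6,3,2,5,0}; its interior {6,3,2,0}; cl(A) = X∖{6,3,2,0} = {1,5,4}
With k = closure, c = complement:
  1. A     = {1,4}
  2. kA    = {1,5,4}
  3. cA    = {6,3,2,5,0}
  4. ckA   = {6,3,2,0}
  5. kcA   = {6,3,2,5,0,4}
  6. ckcA  = {1}
  7. kckcA = {1,5}
  8. ckckcA = {6,3,2,0,4}
k, c of each give nothing new

8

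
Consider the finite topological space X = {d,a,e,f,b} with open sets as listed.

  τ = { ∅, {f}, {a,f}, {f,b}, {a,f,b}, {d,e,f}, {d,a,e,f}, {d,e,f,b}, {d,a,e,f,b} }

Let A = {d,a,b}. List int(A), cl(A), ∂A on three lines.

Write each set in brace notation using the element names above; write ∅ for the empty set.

U open, U⊆A: ∅. int(A) = ⋃ = ∅
X∖A={e,f}, int(X∖A)={f}, hence cl(A)={d,a,e,b}
∂A: remove int from cl → {d,a,e,b}

int(A) = ∅
cl(A)  = {d,a,e,b}
∂A     = {d,a,e,b}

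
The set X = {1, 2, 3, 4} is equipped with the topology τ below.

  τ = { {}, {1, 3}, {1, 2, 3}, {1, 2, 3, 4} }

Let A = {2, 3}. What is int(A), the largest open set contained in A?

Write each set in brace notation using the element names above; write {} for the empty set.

{}

U open, U⊆A: {}. int(A) = ⋃ = {}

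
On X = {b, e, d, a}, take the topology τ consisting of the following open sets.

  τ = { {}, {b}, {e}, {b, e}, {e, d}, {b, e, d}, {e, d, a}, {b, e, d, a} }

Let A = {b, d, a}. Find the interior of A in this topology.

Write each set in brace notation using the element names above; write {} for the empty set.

open subsets of A: {}, {b}; so int(A) = {b}

{b}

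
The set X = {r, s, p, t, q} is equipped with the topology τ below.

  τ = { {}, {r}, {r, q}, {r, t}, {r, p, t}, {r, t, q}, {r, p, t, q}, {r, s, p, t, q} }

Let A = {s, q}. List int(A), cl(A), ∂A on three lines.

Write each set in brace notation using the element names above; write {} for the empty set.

int(A) = {}
cl(A)  = {s, q}
∂A     = {s, q}

U open, U⊆A: {}. int(A) = ⋃ = {}
X∖A={r, p, t}, int(X∖A)={r, p, t}, hence cl(A)={s, q}
∂A: remove int from cl → {s, q}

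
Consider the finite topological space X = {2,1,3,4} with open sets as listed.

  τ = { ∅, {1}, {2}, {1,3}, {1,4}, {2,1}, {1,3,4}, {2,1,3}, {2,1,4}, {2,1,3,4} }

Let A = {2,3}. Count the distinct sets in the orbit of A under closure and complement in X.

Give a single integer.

4

cl via duality: int({1,4}) = {1,4}, so X∖{1,4} = {2,3}
Write k for closure, c for complement:
  1. A     = {2,3}
  2. cA    = {1,4}
  3. kcA   = {1,3,4}
  4. ckcA  = {2}
applying k or c yields no new set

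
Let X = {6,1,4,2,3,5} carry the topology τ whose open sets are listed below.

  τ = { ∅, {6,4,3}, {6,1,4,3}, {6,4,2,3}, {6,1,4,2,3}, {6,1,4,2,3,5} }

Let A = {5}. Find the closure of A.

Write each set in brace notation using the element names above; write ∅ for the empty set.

{5}

complement {6,1,4,2,3}; its interior {6,1,4,2,3}; cl(A) = X∖{6,1,4,2,3} = {5}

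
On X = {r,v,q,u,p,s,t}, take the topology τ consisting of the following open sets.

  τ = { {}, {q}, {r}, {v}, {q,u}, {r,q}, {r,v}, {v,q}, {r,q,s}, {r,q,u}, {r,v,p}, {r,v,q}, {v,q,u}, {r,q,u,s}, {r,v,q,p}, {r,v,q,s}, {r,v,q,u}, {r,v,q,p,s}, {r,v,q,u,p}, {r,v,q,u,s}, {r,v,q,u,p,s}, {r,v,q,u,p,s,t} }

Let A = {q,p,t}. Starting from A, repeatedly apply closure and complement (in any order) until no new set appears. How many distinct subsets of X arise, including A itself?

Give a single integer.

X∖A={r,v,u,s}, int(X∖A)={r,v}, hence cl(A)={q,u,p,s,t}
Orbit (k=closure, c=complement):
  1. A     = {q,p,t}
  2. kA    = {q,u,p,s,t}
  3. cA    = {r,v,u,s}
  4. ckA   = {r,v}
  5. kcA   = {r,v,u,p,s,t}
  6. kckA  = {r,v,p,s,t}
  7. ckcA  = {q}
  8. ckckA = {q,u}
  9. kckcA = {q,u,s,t}
  10. ckckcA = {r,v,p}
(closed under both — stop)

10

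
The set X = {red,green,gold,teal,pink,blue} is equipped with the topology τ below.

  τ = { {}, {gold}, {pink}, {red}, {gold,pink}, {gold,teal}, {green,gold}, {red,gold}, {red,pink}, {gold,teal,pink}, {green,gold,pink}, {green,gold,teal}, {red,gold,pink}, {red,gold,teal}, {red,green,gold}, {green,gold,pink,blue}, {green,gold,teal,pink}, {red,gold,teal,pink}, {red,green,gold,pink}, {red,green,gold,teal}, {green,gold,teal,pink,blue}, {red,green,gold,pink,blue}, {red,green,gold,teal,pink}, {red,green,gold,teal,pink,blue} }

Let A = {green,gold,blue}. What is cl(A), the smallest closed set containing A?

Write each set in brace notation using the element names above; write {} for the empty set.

X∖A={red,teal,pink}, int(X∖A)={red,pink}, hence cl(A)={green,gold,teal,blue}

{green,gold,teal,blue}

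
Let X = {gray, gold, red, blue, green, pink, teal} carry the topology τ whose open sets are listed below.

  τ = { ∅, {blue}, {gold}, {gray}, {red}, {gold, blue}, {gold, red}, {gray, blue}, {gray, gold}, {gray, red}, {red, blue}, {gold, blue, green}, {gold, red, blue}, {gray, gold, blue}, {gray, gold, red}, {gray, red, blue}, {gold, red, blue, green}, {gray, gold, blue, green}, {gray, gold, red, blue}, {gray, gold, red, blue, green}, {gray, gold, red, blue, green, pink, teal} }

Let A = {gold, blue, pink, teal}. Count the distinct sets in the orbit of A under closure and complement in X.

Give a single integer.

cl via duality: int({gray, red, green}) = {gray, red}, so X∖{gray, red} = {gold, blue, green, pink, teal}
Write k for closure, c for complement:
  1. A     = {gold, blue, pink, teal}
  2. kA    = {gold, blue, green, pink, teal}
  3. cA    = {gray, red, green}
  4. ckA   = {gray, red}
  5. kcA   = {gray, red, green, pink, teal}
  6. kckA  = {gray, red, pink, teal}
  7. ckcA  = {gold, blue}
  8. ckckA = {gold, blue, green}
applying k or c yields no new set

8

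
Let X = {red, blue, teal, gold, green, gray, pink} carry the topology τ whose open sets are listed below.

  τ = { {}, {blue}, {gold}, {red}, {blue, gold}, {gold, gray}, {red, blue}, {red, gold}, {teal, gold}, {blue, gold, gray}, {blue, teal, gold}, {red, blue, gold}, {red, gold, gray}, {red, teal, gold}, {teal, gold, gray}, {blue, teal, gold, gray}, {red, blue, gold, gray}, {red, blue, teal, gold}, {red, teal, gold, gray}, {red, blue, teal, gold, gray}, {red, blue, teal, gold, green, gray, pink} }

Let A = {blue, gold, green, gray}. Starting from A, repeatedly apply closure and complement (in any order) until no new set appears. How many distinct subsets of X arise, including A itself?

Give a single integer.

cl via duality: int({red, teal, pink}) = {red}, so X∖{red} = {blue, teal, gold, green, gray, pink}
Write k for closure, c for complement:
  1. A     = {blue, gold, green, gray}
  2. kA    = {blue, teal, gold, green, gray, pink}
  3. cA    = {red, teal, pink}
  4. ckA   = {red}
  5. kcA   = {red, teal, green, pink}
  6. kckA  = {red, green, pink}
  7. ckcA  = {blue, gold, gray}
  8. ckckA = {blue, teal, gold, gray}
applying k or c yields no new set

8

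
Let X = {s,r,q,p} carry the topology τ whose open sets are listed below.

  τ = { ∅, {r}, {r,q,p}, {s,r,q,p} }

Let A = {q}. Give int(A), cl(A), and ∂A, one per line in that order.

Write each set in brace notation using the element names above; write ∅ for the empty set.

int(A) = ∅
cl(A)  = {s,q,p}
∂A     = {s,q,p}

interior: largest open inside A is ∅ (from ∅)
cl via duality: int({s,r,p}) = {r}, so X∖{r} = {s,q,p}
cl∖int = {s,q,p}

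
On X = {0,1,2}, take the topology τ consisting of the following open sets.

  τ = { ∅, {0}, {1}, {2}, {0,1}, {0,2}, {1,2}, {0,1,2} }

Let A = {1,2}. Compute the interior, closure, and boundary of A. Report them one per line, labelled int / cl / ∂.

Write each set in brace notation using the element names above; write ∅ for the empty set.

int(A) = {1,2}
cl(A)  = {1,2}
∂A     = ∅

opens ⊆ A: ∅, {2}, {1}, {1,2}; union → int = {1,2}
complement {0}; its interior {0}; cl(A) = X∖{0} = {1,2}
boundary = {1,2} ∖ {1,2} = ∅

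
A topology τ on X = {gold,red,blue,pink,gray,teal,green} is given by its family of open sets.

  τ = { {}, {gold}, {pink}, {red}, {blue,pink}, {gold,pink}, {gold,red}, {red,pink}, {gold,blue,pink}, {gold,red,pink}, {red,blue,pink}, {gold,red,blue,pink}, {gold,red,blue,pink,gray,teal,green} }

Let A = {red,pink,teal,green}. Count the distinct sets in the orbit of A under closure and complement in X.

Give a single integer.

8

X∖A={gold,blue,gray}, int(X∖A)={gold}, hence cl(A)={red,blue,pink,gray,teal,green}
Orbit (k=closure, c=complement):
  1. A     = {red,pink,teal,green}
  2. kA    = {red,blue,pink,gray,teal,green}
  3. cA    = {gold,blue,gray}
  4. ckA   = {gold}
  5. kcA   = {gold,blue,gray,teal,green}
  6. kckA  = {gold,gray,teal,green}
  7. ckcA  = {red,pink}
  8. ckckA = {red,blue,pink}
(closed under both — stop)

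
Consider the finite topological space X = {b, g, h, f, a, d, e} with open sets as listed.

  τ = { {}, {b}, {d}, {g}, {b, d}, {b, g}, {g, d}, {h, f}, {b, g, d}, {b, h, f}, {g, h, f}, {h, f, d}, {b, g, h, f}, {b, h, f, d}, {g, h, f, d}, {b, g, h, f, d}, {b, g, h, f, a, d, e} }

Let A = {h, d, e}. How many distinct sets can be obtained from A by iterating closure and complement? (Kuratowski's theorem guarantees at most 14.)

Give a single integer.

10

closure: X∖int(X∖A) = X∖{b, g} = {h, f, a, d, e}
Let k=closure and c=complement:
  1. A     = {h, d, e}
  2. kA    = {h, f, a, d, e}
  3. cA    = {b, g, f, a}
  4. ckA   = {b, g}
  5. kcA   = {b, g, h, f, a, e}
  6. kckA  = {b, g, a, e}
  7. ckcA  = {d}
  8. ckckA = {h, f, d}
  9. kckcA = {a, d, e}
  10. ckckcA = {b, g, h, f}
— saturated at 10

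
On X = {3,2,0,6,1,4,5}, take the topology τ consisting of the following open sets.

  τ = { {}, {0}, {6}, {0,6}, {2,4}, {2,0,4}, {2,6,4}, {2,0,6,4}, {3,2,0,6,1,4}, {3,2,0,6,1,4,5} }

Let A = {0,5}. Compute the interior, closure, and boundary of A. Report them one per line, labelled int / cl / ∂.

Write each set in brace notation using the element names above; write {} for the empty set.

interior: largest open inside A is {0} (from {}, {0})
cl via duality: int({3,2,6,1,4}) = {2,6,4}, so X∖{2,6,4} = {3,0,1,5}
cl∖int = {3,1,5}

int(A) = {0}
cl(A)  = {3,0,1,5}
∂A     = {3,1,5}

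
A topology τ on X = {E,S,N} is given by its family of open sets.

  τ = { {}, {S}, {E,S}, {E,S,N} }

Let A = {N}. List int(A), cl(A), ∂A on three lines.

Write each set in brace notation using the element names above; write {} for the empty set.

U open, U⊆A: {}. int(A) = ⋃ = {}
X∖A={E,S}, int(X∖A)={E,S}, hence cl(A)={N}
∂A: remove int from cl → {N}

int(A) = {}
cl(A)  = {N}
∂A     = {N}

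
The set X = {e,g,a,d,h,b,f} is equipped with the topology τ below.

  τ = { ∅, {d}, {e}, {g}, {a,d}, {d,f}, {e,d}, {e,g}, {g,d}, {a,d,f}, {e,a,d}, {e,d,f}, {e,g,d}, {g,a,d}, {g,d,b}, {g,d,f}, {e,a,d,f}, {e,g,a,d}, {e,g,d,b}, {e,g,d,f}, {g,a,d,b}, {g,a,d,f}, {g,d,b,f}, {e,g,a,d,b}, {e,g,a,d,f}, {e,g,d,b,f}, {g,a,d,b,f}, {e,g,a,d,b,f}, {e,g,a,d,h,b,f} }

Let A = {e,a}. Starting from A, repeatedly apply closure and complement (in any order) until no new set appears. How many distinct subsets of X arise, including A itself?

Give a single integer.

8

complement {g,d,h,b,f}; its interior {g,d,b,f}; cl(A) = X∖{g,d,b,f} = {e,a,h}
With k = closure, c = complement:
  1. A     = {e,a}
  2. kA    = {e,a,h}
  3. cA    = {g,d,h,b,f}
  4. ckA   = {g,d,b,f}
  5. kcA   = {g,a,d,h,b,f}
  6. ckcA  = {e}
  7. kckcA = {e,h}
  8. ckckcA = {g,a,d,b,f}
k, c of each give nothing new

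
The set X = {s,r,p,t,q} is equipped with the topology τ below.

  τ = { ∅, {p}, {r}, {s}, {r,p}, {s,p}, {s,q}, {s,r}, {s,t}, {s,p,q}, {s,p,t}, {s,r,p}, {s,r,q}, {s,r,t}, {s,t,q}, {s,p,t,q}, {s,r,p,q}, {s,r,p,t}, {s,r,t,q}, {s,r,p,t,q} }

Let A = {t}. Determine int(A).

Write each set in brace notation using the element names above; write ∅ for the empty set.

interior: largest open inside A is ∅ (from ∅)

∅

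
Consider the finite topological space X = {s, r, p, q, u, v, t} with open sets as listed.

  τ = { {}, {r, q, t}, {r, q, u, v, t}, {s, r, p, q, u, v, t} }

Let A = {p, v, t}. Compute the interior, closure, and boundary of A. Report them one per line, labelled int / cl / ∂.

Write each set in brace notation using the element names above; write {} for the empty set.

int(A) = {}
cl(A)  = {s, r, p, q, u, v, t}
∂A     = {s, r, p, q, u, v, t}

open subsets of A: {}; so int(A) = {}
closure: X∖int(X∖A) = X∖{} = {s, r, p, q, u, v, t}
∂A = {s, r, p, q, u, v, t} minus {} = {s, r, p, q, u, v, t}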